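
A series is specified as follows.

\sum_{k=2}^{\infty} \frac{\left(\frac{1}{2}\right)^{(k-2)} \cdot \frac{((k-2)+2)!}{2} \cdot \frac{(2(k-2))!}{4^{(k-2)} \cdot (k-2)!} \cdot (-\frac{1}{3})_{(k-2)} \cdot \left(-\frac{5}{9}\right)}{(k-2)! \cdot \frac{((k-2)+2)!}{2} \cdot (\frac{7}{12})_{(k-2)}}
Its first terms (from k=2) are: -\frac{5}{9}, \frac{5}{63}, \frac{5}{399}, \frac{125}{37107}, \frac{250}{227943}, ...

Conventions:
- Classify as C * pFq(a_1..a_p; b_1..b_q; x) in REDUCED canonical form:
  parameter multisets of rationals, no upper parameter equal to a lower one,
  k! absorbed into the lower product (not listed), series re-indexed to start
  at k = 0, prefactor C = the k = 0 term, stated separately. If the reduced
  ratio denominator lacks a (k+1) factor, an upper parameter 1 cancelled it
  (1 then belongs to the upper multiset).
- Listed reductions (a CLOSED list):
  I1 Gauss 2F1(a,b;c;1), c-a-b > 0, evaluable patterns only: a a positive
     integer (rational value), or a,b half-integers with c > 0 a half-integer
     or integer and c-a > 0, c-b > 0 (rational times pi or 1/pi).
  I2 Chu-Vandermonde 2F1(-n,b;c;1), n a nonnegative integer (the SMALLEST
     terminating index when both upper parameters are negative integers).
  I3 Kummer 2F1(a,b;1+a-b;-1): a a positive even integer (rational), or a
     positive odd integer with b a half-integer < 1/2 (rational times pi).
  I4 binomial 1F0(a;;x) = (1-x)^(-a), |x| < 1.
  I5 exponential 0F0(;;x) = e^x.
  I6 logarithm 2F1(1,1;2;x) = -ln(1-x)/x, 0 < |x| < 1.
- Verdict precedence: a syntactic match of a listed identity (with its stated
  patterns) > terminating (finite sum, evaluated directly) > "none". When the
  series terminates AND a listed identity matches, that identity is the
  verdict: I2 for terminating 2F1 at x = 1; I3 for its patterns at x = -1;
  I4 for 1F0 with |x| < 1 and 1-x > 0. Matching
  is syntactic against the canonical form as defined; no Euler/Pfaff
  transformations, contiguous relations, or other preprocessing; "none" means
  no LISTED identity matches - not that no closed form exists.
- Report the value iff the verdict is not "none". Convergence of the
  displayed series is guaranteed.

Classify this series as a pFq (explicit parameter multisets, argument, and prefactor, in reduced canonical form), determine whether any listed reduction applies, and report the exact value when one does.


Canonical form: C = -\frac{5}{9} times 2F1 with upper {-\frac{1}{3}, \frac{1}{2}}, lower {\frac{7}{12}}, x = \frac{1}{2}. Verdict: none. A 2F1 with upper {-\frac{1}{3}, \frac{1}{2}} fits none of I1-I6 at x = \frac{1}{2}; the sum runs forever.

First insight: x = \frac{1}{2} and the (2k)!/(4^k k!) block (C = -5/9, x = 1/2) is the Pochhammer (1/2)_k.
Step ratio: r(k) = \frac{1}{2} * (k-\frac{1}{3}) (k+\frac{1}{2}) / [(k+\frac{7}{12}) (k+1)] ; factor over Q: parameters, x = \frac{1}{2}, and C = -\frac{5}{9}.


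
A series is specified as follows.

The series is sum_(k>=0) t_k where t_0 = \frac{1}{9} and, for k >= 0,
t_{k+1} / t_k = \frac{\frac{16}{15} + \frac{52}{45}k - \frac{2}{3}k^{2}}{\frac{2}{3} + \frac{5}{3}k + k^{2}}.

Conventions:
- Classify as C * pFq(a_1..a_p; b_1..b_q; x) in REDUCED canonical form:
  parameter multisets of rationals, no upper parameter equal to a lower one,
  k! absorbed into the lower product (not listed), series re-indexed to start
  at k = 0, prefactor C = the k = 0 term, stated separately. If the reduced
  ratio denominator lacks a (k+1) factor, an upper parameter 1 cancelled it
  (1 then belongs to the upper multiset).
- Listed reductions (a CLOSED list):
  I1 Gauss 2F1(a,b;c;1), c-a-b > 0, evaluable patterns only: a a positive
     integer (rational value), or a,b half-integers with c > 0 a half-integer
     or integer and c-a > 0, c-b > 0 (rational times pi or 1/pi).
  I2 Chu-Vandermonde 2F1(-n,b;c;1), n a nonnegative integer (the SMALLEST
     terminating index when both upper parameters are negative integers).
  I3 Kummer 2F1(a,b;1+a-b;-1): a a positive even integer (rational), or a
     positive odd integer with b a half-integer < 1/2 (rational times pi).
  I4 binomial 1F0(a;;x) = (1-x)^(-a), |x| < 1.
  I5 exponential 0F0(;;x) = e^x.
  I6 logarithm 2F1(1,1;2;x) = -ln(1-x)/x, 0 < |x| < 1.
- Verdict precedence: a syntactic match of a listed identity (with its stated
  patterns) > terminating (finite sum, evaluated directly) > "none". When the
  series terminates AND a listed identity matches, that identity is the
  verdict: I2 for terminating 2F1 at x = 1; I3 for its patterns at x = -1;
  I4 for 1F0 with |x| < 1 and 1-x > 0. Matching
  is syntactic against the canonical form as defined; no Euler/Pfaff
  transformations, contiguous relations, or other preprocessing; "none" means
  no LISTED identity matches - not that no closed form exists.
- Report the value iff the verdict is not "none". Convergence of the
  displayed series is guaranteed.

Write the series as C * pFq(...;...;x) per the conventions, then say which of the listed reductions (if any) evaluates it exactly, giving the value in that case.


Key step: t_0 = \frac{1}{9} here, and factor the ratio over Q (C = 1/9): negated roots = parameters.
Consecutive-term ratio: r(k) = -\frac{2}{3} * (k-\frac{12}{5}) / [(k+1)] - poly over poly, x = -\frac{2}{3} from leading terms; C = \frac{1}{9} at k = 0.

Canonical form: C = \frac{1}{9} times 1F0 with upper {-\frac{12}{5}}, lower {-}, x = -\frac{2}{3}. Verdict: the I4 binomial reduction fires (the 1F0 binomial series: exponent 12/5, x = -\frac{2}{3}). Exact value: \frac{1}{9} \cdot \left(\frac{5}{3}\right)^{\frac{12}{5}}.


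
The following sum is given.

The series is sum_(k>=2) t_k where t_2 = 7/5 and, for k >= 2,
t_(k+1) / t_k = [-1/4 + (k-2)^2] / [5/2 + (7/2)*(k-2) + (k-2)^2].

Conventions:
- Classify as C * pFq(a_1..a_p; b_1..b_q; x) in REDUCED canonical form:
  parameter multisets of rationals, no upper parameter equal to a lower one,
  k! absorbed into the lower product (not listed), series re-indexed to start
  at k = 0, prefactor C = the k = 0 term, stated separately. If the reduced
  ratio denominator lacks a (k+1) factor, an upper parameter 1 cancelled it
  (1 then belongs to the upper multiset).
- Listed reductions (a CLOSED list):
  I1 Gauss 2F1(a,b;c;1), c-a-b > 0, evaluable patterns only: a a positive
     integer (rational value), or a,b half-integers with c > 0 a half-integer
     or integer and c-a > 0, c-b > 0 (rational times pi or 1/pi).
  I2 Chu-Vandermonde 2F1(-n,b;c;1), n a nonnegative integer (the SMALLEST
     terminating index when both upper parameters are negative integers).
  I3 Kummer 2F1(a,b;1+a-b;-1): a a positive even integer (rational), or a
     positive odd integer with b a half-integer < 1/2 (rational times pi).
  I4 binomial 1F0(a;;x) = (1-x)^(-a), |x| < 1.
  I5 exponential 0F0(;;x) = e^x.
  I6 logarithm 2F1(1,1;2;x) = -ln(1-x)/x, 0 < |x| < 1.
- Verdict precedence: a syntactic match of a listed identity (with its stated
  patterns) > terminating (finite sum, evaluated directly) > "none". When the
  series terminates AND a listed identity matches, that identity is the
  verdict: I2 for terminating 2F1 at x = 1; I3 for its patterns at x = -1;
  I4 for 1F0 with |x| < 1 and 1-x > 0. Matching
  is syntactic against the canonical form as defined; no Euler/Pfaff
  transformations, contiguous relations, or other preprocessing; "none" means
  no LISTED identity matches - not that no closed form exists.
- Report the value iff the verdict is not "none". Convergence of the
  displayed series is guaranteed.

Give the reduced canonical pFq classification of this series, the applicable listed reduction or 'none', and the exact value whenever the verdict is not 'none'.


Classification (C = 7/5): 2F1 with upper {-1/2, 1/2}, lower {5/2}, argument x = 1. Verdict: Gauss (I1, half-integer pattern) matches (x = 1; upper {-1/2, 1/2} half-integers, c = 5/2 in the evaluable pattern). Hence: (63/160) * pi.

First insight: x = 1 and the expanded ratio factors over Q; prefactor 7/5, roots give parameters.
Ratio: r(k) = 1 * (k-1/2) (k+1/2) / [(k+5/2) (k+1)] - rational in k, leading ratio 1; with t_0 = 7/5, classification follows.


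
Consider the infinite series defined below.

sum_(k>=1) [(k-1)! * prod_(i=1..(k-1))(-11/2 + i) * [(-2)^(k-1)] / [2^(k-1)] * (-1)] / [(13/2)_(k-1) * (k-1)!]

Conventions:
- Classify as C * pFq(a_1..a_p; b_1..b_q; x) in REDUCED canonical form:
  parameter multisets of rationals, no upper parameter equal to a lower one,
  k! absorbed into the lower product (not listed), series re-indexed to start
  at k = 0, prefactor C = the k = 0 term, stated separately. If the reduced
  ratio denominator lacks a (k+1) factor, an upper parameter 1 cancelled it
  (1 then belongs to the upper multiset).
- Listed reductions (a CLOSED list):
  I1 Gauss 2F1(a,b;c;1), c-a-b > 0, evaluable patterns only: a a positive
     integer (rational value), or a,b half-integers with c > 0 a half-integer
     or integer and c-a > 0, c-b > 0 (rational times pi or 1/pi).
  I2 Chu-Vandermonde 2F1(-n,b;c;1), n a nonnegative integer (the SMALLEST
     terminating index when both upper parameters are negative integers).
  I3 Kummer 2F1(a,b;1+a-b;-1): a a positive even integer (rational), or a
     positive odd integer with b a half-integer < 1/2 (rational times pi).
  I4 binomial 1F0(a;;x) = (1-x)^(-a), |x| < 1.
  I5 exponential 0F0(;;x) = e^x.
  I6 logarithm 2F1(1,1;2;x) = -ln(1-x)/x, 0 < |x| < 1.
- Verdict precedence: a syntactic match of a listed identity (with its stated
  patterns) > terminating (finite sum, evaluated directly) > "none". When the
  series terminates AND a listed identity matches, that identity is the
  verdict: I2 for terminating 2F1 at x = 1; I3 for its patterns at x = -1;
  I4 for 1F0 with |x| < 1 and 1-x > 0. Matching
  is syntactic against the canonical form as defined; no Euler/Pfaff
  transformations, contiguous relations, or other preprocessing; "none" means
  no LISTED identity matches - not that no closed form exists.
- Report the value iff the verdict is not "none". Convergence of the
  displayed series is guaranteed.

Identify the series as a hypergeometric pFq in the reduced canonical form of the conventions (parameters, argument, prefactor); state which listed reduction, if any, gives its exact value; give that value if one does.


Canonical form: C = -1 times 2F1 with upper {-9/2, 1}, lower {13/2}, x = -1. Verdict: this is Kummer (I3) (x = -1; c = 13/2 equals 1+a-b for upper {-9/2, 1}: listed pattern). Value: (-693/1024) * pi.

The tell: t_0 = -1 here, and the running product (prefactor -1) telescopes to a rising factorial.
Step ratio: r(k) = (-1) * (k-9/2) (k+1) / [(k+13/2) (k+1)] - poly over poly, x = (-1) from leading terms; C = -1 at k = 0.


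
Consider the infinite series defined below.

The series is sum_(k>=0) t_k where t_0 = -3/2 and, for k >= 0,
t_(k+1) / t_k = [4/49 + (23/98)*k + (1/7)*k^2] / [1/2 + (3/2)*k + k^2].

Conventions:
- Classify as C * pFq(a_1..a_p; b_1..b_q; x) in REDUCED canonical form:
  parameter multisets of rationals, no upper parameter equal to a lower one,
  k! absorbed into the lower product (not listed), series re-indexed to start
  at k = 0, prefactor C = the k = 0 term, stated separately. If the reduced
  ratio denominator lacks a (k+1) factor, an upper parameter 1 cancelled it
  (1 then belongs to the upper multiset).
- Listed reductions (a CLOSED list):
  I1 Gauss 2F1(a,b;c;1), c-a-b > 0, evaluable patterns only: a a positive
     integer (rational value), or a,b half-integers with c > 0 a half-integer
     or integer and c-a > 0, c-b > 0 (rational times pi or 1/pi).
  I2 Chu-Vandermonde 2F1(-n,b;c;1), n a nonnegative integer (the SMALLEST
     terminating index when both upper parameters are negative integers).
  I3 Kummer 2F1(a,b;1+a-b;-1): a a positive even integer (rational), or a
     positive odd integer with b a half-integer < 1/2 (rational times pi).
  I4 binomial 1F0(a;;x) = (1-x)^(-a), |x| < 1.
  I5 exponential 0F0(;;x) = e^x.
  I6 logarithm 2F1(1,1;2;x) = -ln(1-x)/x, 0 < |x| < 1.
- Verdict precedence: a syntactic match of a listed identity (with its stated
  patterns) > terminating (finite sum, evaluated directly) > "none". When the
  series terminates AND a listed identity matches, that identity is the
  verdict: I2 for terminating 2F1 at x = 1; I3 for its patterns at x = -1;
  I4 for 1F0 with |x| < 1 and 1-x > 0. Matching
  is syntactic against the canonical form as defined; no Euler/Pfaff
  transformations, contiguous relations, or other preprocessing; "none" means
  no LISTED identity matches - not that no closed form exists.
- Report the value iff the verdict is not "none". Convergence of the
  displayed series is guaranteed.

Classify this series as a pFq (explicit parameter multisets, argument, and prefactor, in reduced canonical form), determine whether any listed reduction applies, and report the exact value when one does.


The series (x = 1/7) is 1F0: upper {8/7}, lower {-}, prefactor -3/2. Verdict: this is binomial (I4) (the 1F0 binomial series: exponent -8/7, x = 1/7). Hence: (-3/2) * (6/7)^(-8/7).

Key step: t_0 = -3/2 here, and factor the ratio over Q (C = -3/2): negated roots = parameters.
Adjacent-term ratio: r(k) = (1/7) * (k+8/7) / [(k+1)] ; factor over Q: parameters, x = (1/7), and C = -3/2.


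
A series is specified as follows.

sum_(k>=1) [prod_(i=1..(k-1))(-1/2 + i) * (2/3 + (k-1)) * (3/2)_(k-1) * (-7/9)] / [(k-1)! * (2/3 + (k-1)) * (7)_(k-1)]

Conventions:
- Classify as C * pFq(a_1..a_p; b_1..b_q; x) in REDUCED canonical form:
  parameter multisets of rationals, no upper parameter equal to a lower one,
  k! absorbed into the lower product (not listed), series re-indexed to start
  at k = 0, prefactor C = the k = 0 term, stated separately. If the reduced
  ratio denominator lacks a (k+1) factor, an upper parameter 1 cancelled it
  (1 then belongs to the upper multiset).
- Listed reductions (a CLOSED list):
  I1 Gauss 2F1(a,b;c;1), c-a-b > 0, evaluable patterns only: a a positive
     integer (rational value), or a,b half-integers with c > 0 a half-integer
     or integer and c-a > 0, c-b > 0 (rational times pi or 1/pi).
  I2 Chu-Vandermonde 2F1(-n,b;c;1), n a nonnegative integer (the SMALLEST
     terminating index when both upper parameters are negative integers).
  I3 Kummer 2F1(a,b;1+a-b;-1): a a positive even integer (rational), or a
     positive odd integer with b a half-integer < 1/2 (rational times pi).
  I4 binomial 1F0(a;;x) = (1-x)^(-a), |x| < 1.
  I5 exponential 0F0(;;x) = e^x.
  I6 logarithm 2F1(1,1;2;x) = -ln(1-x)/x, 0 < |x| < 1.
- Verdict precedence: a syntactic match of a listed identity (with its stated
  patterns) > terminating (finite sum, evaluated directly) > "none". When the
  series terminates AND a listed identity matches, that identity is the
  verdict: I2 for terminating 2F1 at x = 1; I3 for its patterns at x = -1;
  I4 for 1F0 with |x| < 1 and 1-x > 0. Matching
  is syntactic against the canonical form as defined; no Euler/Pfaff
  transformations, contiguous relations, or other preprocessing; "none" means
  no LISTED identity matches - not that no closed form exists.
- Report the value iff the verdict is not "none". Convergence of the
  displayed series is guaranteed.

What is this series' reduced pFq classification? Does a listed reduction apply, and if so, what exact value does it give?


Key step: t_0 = -7/9 here, and k + 2/3 divides numerator and denominator alike; C = -7/9 after cancelling.
Consecutive-term ratio: r(k) = 1 * (k+1/2) (k+3/2) / [(k+7) (k+1)] - rational in k, leading ratio 1; with t_0 = -7/9, classification follows.

Canonical form: C = -7/9 times 2F1 with upper {1/2, 3/2}, lower {7}, x = 1. Verdict: this is Gauss's theorem I1 (half-integer case) (x = 1; upper {1/2, 3/2} half-integers, c = 7 in the evaluable pattern). Exact value: (-262144/93555) / pi.


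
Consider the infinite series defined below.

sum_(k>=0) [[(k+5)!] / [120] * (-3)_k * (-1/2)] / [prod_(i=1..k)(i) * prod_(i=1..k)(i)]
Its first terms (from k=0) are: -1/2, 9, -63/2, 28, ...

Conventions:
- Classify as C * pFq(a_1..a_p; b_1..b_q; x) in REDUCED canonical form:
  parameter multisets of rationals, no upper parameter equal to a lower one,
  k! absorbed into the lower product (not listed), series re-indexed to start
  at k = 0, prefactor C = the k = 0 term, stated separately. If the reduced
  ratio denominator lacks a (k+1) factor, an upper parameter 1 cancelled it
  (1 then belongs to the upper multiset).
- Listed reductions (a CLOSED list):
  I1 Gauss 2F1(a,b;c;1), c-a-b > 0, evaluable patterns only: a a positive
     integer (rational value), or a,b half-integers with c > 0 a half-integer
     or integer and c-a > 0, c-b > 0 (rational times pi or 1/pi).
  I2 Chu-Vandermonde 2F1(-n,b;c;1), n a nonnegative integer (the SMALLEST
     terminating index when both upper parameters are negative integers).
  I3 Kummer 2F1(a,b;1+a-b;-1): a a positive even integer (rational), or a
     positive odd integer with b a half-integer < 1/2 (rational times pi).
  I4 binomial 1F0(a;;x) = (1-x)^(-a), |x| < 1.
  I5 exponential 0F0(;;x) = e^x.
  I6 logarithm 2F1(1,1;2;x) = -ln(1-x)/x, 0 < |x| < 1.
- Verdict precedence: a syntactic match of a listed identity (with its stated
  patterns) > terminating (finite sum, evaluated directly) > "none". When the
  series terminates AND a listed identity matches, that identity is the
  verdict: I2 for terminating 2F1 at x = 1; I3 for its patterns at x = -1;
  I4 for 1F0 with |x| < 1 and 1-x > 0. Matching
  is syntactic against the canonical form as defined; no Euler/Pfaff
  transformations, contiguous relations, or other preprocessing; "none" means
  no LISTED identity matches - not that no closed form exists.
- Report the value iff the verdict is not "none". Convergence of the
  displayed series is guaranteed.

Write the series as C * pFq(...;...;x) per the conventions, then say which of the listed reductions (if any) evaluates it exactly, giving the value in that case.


At argument 1: a 2F1 with upper {-3, 6}, lower {1}, scaled by C = -1/2. Verdict: Vandermonde's identity (I2) fires (terminating 2F1 at x = 1 with n = 3, b = 6, c = 1). Hence: 5.

Structural cue: t_0 = -1/2 here, and the factorial ratio (prefactor -1/2) (k+a-1)!/(a-1)! is a rising factorial (a)_k.
Adjacent-term ratio: r(k) = 1 * (k-3) (k+6) / [(k+1) (k+1)] ; factor over Q: parameters, x = 1, and C = -1/2.


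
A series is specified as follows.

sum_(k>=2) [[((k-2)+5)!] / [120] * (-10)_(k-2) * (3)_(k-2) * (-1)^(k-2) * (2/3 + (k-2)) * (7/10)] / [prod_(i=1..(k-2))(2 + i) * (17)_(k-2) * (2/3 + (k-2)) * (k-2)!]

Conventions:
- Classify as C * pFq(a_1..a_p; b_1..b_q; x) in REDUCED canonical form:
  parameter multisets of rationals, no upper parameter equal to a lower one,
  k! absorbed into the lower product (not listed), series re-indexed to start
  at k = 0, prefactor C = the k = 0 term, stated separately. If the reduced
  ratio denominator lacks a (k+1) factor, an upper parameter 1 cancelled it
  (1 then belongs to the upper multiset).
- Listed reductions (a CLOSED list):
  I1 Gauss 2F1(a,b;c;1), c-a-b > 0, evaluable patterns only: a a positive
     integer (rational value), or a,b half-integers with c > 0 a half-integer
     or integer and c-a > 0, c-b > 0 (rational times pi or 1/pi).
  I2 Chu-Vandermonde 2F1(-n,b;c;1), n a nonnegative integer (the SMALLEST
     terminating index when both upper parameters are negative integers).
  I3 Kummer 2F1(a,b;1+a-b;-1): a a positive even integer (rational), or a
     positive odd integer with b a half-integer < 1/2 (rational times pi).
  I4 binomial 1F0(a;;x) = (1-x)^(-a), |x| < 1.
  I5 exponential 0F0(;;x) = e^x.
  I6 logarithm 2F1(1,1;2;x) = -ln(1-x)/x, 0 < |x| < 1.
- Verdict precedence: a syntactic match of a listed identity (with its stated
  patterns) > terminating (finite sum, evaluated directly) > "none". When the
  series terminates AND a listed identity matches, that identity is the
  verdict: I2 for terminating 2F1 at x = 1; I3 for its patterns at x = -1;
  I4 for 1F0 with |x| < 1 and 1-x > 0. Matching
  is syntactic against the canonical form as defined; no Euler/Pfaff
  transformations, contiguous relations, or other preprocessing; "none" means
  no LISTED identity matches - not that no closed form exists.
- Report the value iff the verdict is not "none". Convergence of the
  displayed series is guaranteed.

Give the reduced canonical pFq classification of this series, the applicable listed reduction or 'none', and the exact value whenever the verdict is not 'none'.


Reduced: x = -1, 2F1, upper = {-10, 6}, lower = {17}, C = 7/10. Verdict: the Kummer evaluation I3 fires (x = -1; c = 17 equals 1+a-b for upper {-10, 6}: listed pattern). Hence: 98/5.

First insight: t_0 = 7/10 here, and the factorial ratio (C = 7/10, x = -1) (k+a-1)!/(a-1)! is a rising factorial (a)_k.
Ratio: r(k) = (-1) * (k-10) (k+6) / [(k+17) (k+1)] ; factor over Q: parameters, x = (-1), and C = 7/10.


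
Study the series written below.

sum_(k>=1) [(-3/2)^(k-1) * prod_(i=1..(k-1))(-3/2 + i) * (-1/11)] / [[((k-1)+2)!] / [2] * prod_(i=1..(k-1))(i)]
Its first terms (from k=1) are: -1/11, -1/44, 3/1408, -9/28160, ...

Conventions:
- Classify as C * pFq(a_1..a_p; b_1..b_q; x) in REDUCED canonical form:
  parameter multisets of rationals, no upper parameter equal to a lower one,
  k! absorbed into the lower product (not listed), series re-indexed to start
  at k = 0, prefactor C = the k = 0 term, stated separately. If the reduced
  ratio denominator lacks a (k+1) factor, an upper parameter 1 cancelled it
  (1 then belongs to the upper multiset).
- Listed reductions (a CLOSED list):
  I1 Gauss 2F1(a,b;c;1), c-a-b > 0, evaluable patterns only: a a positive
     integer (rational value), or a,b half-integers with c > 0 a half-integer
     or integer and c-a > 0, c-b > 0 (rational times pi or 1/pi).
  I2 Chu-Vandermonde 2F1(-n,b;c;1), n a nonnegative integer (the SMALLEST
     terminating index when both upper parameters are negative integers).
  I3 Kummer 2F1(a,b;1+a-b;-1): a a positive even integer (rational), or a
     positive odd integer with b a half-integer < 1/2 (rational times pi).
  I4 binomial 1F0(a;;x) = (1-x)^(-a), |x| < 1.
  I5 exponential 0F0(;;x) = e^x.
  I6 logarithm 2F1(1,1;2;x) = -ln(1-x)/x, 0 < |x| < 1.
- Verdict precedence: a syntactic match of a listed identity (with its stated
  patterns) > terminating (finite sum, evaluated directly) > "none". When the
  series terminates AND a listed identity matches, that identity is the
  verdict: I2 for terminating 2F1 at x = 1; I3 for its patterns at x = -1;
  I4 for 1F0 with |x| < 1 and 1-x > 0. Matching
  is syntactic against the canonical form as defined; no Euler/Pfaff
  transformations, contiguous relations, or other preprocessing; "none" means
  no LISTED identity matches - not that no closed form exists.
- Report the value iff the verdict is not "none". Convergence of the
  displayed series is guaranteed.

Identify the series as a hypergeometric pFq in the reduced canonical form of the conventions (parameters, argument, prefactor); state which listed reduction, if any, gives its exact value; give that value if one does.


With C = -1/11: the canonical form is 1F1(-1/2; 3; -3/2). Verdict: no listed reduction: x = -3/2 and upper {-1/2} fail every I1-I6 pattern.

Key step: from the first term -1/11: the running product (prefactor -1/11) telescopes to a rising factorial.
Step ratio: r(k) = (-3/2) * (k-1/2) / [(k+3) (k+1)] - rational in k, leading ratio (-3/2); with t_0 = -1/11, classification follows.


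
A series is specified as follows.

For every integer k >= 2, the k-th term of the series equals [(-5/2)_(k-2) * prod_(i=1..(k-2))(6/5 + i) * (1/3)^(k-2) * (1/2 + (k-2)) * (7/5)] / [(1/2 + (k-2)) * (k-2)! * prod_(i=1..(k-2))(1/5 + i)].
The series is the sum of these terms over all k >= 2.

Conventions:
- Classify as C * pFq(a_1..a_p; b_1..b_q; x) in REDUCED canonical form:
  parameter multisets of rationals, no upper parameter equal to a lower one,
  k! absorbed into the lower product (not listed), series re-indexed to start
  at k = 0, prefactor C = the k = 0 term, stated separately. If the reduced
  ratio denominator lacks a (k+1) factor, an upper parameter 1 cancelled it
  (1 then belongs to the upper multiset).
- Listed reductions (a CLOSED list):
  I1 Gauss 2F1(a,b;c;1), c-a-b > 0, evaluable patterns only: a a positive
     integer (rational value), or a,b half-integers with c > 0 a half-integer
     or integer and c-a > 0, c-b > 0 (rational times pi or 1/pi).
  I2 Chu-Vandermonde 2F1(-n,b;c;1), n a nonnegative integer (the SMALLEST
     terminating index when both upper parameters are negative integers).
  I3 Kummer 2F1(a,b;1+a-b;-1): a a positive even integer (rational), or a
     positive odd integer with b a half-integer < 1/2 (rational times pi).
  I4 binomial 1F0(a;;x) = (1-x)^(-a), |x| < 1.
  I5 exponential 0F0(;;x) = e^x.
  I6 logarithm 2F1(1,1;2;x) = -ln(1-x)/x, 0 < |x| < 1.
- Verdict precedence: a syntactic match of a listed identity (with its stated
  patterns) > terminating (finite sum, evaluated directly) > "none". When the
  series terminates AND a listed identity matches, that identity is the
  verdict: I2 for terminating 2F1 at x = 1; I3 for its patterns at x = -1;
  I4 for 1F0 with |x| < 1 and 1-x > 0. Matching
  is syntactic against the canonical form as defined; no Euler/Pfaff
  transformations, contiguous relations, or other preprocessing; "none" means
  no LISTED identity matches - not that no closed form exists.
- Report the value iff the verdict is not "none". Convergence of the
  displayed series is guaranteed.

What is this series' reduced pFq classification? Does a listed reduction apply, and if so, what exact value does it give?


Prefactor 7/5, argument 1/3: 2F1 with upper {-5/2, 11/5} over lower {6/5}. Verdict: none - at argument 1/3 the multisets {-5/2, 11/5} ; {6/5} match no listed identity.

First insight: x = (1/3) and the lower running product (C = 7/5, x = 1/3) is a rising factorial.
Ratio: r(k) = (1/3) * (k-5/2) (k+11/5) / [(k+6/5) (k+1)] - rational in k. x = (1/3); t_0 = 7/5; negate the roots.


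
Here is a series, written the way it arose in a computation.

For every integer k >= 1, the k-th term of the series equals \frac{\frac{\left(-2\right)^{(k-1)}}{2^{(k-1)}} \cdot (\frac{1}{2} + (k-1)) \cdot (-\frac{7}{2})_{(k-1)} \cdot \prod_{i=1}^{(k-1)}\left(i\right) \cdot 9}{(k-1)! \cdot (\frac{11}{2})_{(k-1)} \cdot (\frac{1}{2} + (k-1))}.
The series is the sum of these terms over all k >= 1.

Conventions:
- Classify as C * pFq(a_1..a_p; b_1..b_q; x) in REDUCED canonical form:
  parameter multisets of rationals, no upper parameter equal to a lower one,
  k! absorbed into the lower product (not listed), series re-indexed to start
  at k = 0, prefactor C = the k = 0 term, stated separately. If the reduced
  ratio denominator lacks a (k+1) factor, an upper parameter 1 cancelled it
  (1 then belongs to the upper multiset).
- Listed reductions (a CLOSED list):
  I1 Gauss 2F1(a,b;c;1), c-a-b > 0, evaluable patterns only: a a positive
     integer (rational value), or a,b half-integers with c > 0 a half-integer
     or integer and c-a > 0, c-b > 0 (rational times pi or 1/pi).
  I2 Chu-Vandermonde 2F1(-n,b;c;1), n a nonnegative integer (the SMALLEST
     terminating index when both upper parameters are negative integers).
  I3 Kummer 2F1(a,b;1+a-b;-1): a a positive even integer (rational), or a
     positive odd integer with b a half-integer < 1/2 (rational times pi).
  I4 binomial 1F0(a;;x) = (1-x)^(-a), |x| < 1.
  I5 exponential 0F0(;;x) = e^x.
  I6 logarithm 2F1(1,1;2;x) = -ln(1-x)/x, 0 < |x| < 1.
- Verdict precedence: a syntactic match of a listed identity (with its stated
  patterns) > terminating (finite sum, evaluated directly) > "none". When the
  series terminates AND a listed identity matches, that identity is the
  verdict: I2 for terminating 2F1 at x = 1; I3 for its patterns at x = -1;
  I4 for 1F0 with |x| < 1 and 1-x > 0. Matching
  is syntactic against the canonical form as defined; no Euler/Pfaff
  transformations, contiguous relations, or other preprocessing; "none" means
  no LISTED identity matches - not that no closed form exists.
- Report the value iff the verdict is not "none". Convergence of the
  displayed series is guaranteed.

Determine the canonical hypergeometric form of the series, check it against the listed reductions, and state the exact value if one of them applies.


First insight: x = -1 and the two k-th powers (C = 9) combine into one argument.
Step ratio: r(k) = -1 * (k-\frac{7}{2}) (k+1) / [(k+\frac{11}{2}) (k+1)] ; factor over Q: parameters, x = -1, and C = 9.

Reduced: x = -1, 2F1, upper = {-\frac{7}{2}, 1}, lower = {\frac{11}{2}}, C = 9. Verdict: Kummer's theorem (I3) matches (x = -1; c = \frac{11}{2} equals 1+a-b for upper {-\frac{7}{2}, 1}: listed pattern). Value: \frac{2835}{512} \cdot \pi.


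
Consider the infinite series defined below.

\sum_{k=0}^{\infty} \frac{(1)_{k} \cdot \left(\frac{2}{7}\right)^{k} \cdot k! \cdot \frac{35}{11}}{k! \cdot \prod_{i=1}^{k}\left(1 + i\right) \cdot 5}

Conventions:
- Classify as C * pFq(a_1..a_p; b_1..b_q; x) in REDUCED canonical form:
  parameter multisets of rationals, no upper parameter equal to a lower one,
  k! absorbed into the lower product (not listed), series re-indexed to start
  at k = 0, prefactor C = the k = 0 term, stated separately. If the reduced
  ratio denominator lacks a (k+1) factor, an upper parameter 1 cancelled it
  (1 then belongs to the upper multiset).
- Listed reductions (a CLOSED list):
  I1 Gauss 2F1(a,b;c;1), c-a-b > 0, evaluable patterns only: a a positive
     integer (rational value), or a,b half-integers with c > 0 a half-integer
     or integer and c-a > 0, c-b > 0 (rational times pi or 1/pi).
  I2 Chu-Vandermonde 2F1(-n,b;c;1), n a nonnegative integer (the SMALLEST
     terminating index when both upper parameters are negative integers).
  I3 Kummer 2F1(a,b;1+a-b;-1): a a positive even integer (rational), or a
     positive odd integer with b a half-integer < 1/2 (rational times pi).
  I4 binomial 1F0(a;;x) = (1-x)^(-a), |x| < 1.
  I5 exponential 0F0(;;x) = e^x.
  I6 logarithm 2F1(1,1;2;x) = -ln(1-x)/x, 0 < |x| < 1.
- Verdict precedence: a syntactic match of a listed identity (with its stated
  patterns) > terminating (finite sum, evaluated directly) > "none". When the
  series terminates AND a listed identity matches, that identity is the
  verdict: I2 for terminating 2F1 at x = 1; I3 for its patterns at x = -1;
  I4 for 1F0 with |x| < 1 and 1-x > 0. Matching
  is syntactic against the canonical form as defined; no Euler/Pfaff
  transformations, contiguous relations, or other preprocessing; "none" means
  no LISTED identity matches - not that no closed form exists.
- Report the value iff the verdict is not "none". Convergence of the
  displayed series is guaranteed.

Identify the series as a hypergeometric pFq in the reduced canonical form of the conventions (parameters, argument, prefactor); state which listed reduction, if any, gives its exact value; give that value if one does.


This is \frac{7}{11} * 2F1(1, 1; 2; \frac{2}{7}) in reduced canonical form. Verdict: the logarithmic series (I6) matches (the logarithm: parameters (1,1;2), x = \frac{2}{7}). Its exact value is \left(-\frac{49}{22}\right) \cdot \ln\left(\frac{5}{7}\right).

Key observation: with t_0 = \frac{7}{11}, the lower running product (C = 7/11, x = 2/7) is a rising factorial.
Step ratio: r(k) = \frac{2}{7} * (k+1) (k+1) / [(k+2) (k+1)] - rational in k, leading ratio \frac{2}{7}; with t_0 = \frac{7}{11}, classification follows.


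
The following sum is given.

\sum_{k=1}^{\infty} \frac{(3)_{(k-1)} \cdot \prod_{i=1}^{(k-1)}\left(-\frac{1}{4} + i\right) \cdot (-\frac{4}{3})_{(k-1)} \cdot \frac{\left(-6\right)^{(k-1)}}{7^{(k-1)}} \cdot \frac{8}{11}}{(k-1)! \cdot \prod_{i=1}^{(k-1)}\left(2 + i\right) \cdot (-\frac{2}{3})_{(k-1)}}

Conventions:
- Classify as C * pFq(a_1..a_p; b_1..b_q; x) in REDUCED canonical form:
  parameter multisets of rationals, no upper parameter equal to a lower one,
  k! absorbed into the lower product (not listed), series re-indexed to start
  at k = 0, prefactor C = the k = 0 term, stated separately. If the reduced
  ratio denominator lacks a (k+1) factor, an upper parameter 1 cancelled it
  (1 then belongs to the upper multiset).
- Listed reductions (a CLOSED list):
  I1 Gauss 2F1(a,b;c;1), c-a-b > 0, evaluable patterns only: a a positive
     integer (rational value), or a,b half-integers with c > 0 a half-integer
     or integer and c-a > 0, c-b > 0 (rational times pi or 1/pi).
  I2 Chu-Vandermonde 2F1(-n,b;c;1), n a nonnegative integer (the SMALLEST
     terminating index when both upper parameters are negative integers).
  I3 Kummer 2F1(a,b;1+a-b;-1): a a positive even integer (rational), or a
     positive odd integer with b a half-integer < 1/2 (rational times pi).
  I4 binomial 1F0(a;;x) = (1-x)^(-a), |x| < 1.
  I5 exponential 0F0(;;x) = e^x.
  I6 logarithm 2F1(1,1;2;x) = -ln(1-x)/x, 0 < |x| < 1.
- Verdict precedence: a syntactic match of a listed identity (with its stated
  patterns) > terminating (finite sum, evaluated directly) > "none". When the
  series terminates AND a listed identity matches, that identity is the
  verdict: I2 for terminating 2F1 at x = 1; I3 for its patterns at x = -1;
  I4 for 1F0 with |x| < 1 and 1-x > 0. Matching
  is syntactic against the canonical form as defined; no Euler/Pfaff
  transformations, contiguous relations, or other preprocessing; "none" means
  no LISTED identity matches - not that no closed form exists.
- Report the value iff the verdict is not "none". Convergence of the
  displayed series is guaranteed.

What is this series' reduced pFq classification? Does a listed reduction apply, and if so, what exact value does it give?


The series (x = -\frac{6}{7}) is 2F1: upper {-\frac{4}{3}, \frac{3}{4}}, lower {-\frac{2}{3}}, prefactor \frac{8}{11}. Verdict: none. A 2F1 with upper {-\frac{4}{3}, \frac{3}{4}} fits none of I1-I6 at x = -\frac{6}{7}; the sum runs forever.

First insight: t_0 = \frac{8}{11} here, and the parameter 3 appears in both the upper and lower lists and cancels.
Consecutive-term ratio: r(k) = -\frac{6}{7} * (k-\frac{4}{3}) (k+\frac{3}{4}) / [(k-\frac{2}{3}) (k+1)] - rational in k. x = -\frac{6}{7}; t_0 = \frac{8}{11}; negate the roots.


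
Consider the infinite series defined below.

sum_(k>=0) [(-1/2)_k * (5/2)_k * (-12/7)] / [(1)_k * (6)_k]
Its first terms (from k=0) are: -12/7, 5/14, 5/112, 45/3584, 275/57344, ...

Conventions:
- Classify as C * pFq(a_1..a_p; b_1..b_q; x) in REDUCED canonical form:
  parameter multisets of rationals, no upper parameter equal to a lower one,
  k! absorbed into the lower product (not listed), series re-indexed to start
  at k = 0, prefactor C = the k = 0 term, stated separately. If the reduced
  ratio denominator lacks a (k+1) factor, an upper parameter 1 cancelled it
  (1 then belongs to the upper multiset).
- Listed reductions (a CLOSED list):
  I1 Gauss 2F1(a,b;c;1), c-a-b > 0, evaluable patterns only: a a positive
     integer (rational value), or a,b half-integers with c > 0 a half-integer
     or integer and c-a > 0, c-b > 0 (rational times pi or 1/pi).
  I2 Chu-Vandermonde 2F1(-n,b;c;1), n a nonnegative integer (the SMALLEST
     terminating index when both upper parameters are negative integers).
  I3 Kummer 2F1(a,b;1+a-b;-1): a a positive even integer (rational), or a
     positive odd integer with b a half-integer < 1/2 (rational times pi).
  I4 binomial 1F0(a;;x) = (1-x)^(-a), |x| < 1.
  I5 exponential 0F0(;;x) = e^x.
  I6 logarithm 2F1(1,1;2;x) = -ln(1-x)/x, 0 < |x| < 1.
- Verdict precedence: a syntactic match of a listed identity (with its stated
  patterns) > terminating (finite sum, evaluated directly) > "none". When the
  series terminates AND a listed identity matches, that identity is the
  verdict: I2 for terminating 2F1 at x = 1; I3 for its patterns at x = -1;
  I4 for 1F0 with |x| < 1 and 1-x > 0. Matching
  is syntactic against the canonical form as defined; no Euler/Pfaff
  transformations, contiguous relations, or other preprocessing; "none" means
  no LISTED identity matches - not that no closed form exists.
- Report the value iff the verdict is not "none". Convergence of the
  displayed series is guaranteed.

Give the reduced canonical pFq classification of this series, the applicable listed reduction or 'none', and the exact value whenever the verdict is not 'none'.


Key step: with t_0 = -12/7, (1)_k (prefactor -12/7) is k! itself.
Term ratio: r(k) = 1 * (k-1/2) (k+5/2) / [(k+6) (k+1)] - rational in k. x = 1; t_0 = -12/7; negate the roots.

At argument 1: a 2F1 with upper {-1/2, 5/2}, lower {6}, scaled by C = -12/7. Verdict: this is the half-integer Gauss pattern (I1) (x = 1; upper {-1/2, 5/2} half-integers, c = 6 in the evaluable pattern). Value: (-32768/8085) / pi.


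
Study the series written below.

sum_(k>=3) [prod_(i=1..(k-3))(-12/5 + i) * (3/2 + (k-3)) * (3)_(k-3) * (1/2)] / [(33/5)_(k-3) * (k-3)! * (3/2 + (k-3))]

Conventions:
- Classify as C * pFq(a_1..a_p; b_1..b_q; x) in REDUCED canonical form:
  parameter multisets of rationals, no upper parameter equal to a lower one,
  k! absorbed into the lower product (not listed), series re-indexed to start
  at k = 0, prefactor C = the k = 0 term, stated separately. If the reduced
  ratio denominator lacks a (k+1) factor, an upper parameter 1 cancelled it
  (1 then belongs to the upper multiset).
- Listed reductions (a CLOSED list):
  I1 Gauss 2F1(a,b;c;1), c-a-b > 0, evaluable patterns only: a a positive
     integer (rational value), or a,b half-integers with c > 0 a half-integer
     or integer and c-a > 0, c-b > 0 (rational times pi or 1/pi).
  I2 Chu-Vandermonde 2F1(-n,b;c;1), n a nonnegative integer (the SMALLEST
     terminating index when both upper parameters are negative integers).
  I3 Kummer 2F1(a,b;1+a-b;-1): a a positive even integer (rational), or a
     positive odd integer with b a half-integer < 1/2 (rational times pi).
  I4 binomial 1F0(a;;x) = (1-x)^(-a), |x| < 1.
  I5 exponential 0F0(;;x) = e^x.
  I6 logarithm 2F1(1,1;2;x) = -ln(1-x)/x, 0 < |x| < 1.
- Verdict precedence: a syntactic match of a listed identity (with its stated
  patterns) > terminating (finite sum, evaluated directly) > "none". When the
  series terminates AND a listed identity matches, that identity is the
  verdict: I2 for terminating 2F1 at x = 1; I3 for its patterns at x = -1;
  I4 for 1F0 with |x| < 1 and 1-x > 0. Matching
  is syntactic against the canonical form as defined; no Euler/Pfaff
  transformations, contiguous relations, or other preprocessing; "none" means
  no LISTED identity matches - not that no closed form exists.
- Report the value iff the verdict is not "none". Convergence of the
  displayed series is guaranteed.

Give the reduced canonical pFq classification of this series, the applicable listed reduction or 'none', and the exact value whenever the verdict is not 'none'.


With C = 1/2: the canonical form is 2F1(-7/5, 3; 33/5; 1). Verdict: Gauss's theorem (I1) matches (x = 1: the Gamma ratio telescopes since c-a-b = 5 > 0 and a = 3 in Z>0). Exact value: 138/625.

Key step: t_0 = 1/2 here, and the running product (C = 1/2, x = 1) telescopes to a rising factorial.
Ratio: r(k) = 1 * (k-7/5) (k+3) / [(k+33/5) (k+1)] - poly over poly, x = 1 from leading terms; C = 1/2 at k = 0.


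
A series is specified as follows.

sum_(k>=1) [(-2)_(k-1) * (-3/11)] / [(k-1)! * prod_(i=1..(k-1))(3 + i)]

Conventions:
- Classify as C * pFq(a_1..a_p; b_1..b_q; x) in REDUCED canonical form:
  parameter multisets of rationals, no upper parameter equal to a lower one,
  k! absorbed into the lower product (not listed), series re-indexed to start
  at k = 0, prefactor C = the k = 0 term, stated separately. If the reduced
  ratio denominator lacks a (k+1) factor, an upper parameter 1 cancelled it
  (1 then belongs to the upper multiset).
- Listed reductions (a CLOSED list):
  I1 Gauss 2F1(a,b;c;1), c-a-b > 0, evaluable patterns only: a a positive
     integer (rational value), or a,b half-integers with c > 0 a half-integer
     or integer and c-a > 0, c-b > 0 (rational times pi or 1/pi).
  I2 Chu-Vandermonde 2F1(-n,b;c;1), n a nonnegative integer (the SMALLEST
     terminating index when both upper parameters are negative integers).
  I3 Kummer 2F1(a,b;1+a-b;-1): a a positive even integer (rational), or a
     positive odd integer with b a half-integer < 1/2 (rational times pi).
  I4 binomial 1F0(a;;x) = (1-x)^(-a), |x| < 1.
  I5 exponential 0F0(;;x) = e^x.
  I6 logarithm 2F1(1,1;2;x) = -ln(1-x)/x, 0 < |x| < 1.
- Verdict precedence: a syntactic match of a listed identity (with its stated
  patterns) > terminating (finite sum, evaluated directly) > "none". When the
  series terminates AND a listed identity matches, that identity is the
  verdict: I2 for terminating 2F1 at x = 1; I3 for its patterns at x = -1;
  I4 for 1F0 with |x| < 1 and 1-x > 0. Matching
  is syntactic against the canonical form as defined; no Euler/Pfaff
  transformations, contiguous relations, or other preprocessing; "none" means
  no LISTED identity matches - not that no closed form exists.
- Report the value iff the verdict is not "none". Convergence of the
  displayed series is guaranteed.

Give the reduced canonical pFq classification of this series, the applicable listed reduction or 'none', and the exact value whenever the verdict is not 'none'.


The series (x = 1) is 1F1: upper {-2}, lower {4}, prefactor -3/11. Verdict: terminating at k = 2: the factor (-2)_k kills every later term; summing the 3 survivors is exact. Sum: -3/20.

Structural cue: t_0 being -3/11, the lower running product (C = -3/11) is a rising factorial.
Ratio: r(k) = 1 * (k-2) / [(k+4) (k+1)] - rational in k, leading ratio 1; with t_0 = -3/11, classification follows.
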